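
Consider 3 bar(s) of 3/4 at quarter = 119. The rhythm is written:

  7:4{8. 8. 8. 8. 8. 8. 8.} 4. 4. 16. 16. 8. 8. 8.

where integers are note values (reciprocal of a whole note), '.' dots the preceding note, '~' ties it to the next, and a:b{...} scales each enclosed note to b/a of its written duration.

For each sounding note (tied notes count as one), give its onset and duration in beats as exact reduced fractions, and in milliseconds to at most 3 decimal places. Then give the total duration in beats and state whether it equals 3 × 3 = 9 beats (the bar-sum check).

1) 0.0ms=0b +216.086ms=3/7b
2) 216.086ms=3/7b +216.086ms=3/7b
3) 432.173ms=6/7b +216.086ms=3/7b
4) 648.259ms=9/7b +216.086ms=3/7b
5) 864.346ms=12/7b +216.086ms=3/7b
6) 1080.432ms=15/7b +216.086ms=3/7b
7) 1296.519ms=18/7b +216.086ms=3/7b
8) 1512.605ms=3b +756.303ms=3/2b
9) 2268.908ms=9/2b +756.303ms=3/2b
10) 3025.21ms=6b +189.076ms=3/8b
11) 3214.286ms=51/8b +189.076ms=3/8b
12) 3403.361ms=27/4b +378.151ms=3/4b
13) 3781.513ms=15/2b +378.151ms=3/4b
14) 4159.664ms=33/4b +378.151ms=3/4b
Σ=9b of 9 (119bpm 3/4) — PASS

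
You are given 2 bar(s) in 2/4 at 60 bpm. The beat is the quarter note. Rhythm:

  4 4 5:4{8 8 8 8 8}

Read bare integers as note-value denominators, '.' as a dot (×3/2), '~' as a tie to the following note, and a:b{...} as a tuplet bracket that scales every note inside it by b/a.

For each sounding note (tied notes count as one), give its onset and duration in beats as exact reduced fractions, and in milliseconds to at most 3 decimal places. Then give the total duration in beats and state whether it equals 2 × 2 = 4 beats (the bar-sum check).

1) 0.0ms=0b +1000.0ms=1b
2) 1000.0ms=1b +1000.0ms=1b
3) 2000.0ms=2b +400.0ms=2/5b
4) 2400.0ms=12/5b +400.0ms=2/5b
5) 2800.0ms=14/5b +400.0ms=2/5b
6) 3200.0ms=16/5b +400.0ms=2/5b
7) 3600.0ms=18/5b +400.0ms=2/5b
Σ=4b of 4 (60bpm 2/4) — PASS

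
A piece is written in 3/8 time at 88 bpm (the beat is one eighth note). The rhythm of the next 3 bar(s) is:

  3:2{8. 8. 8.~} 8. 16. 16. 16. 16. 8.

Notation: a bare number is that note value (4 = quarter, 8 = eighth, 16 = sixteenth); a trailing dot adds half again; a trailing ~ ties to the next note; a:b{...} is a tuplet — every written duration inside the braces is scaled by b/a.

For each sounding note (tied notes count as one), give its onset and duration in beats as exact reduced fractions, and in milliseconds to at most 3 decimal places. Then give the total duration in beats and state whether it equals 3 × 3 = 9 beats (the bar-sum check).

1) 0.0ms=0b +681.818ms=1b
2) 681.818ms=1b +681.818ms=1b
3) 1363.636ms=2b +1704.545ms=5/2b
4) 3068.182ms=9/2b +511.364ms=3/4b
5) 3579.545ms=21/4b +511.364ms=3/4b
6) 4090.909ms=6b +511.364ms=3/4b
7) 4602.273ms=27/4b +511.364ms=3/4b
8) 5113.636ms=15/2b +1022.727ms=3/2b
Σ=9b of 9 (88bpm 3/8) — PASS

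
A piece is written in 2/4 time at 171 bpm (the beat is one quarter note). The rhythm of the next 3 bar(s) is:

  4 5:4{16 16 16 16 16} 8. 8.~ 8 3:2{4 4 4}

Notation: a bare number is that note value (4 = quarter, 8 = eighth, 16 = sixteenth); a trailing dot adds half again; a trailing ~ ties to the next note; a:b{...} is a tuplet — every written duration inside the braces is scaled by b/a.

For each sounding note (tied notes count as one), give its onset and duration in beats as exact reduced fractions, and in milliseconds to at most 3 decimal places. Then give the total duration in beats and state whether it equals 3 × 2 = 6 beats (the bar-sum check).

1) 0.0ms=0b +350.877ms=1b
2) 350.877ms=1b +70.175ms=1/5b
3) 421.053ms=6/5b +70.175ms=1/5b
4) 491.228ms=7/5b +70.175ms=1/5b
5) 561.404ms=8/5b +70.175ms=1/5b
6) 631.579ms=9/5b +70.175ms=1/5b
7) 701.754ms=2b +263.158ms=3/4b
8) 964.912ms=11/4b +438.596ms=5/4b
9) 1403.509ms=4b +233.918ms=2/3b
10) 1637.427ms=14/3b +233.918ms=2/3b
11) 1871.345ms=16/3b +233.918ms=2/3b
Σ=6b of 6 (171bpm 2/4) — PASS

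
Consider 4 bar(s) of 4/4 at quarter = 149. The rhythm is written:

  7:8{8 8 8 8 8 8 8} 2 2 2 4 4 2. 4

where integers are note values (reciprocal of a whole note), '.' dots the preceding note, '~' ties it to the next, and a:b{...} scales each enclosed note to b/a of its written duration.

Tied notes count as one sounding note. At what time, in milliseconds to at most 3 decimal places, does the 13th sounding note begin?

1. 0.0ms @ 0 + 230.105ms (4/7)
2. 230.105ms @ 4/7 + 230.105ms (4/7)
3. 460.211ms @ 8/7 + 230.105ms (4/7)
4. 690.316ms @ 12/7 + 230.105ms (4/7)
5. 920.422ms @ 16/7 + 230.105ms (4/7)
6. 1150.527ms @ 20/7 + 230.105ms (4/7)
7. 1380.633ms @ 24/7 + 230.105ms (4/7)
8. 1610.738ms @ 4 + 805.369ms (2)
9. 2416.107ms @ 6 + 805.369ms (2)
10. 3221.477ms @ 8 + 805.369ms (2)
11. 4026.846ms @ 10 + 402.685ms (1)
12. 4429.53ms @ 11 + 402.685ms (1)
13. 4832.215ms @ 12 + 1208.054ms (3)
14. 6040.268ms @ 15 + 402.685ms (1)

note 13 onset = 12b = 4832.215ms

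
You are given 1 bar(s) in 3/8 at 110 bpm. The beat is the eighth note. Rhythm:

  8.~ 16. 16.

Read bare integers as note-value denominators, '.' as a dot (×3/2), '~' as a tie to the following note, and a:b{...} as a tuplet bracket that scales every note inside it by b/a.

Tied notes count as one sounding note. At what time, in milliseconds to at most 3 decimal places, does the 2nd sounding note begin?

1. 0.0ms @ 0 + 1227.273ms (9/4)
2. 1227.273ms @ 9/4 + 409.091ms (3/4)

note 2 onset = 9/4b = 1227.273ms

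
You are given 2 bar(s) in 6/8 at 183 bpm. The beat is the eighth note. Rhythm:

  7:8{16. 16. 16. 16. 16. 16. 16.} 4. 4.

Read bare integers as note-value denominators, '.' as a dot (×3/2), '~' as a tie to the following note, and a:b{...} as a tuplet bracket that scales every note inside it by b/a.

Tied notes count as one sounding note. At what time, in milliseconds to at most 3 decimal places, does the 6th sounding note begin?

1. 0.0ms @ 0 + 281.03ms (6/7)
2. 281.03ms @ 6/7 + 281.03ms (6/7)
3. 562.061ms @ 12/7 + 281.03ms (6/7)
4. 843.091ms @ 18/7 + 281.03ms (6/7)
5. 1124.122ms @ 24/7 + 281.03ms (6/7)
6. 1405.152ms @ 30/7 + 281.03ms (6/7)
7. 1686.183ms @ 36/7 + 281.03ms (6/7)
8. 1967.213ms @ 6 + 983.607ms (3)
9. 2950.82ms @ 9 + 983.607ms (3)

note 6 onset = 30/7b = 1405.152ms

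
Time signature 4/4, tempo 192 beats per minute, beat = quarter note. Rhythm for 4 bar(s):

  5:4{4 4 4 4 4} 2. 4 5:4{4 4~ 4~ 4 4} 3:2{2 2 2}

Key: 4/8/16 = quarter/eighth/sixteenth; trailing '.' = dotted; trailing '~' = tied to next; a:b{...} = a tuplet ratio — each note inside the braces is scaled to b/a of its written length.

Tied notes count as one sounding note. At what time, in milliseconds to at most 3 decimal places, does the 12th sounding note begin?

note 12 onset = 40/3b = 4166.667ms

1. 0.0ms @ 0 + 250.0ms (4/5)
2. 250.0ms @ 4/5 + 250.0ms (4/5)
3. 500.0ms @ 8/5 + 250.0ms (4/5)
4. 750.0ms @ 12/5 + 250.0ms (4/5)
5. 1000.0ms @ 16/5 + 250.0ms (4/5)
6. 1250.0ms @ 4 + 937.5ms (3)
7. 2187.5ms @ 7 + 312.5ms (1)
8. 2500.0ms @ 8 + 250.0ms (4/5)
9. 2750.0ms @ 44/5 + 750.0ms (12/5)
10. 3500.0ms @ 56/5 + 250.0ms (4/5)
11. 3750.0ms @ 12 + 416.667ms (4/3)
12. 4166.667ms @ 40/3 + 416.667ms (4/3)
13. 4583.333ms @ 44/3 + 416.667ms (4/3)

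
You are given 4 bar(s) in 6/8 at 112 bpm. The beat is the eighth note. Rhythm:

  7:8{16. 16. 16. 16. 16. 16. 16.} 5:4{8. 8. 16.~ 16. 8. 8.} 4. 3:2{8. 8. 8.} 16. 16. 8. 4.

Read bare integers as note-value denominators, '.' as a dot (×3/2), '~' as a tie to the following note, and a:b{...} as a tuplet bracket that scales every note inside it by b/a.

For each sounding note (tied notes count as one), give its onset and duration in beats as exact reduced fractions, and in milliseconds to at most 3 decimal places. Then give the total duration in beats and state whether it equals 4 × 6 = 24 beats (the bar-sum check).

1) 0.0ms=0b +459.184ms=6/7b
2) 459.184ms=6/7b +459.184ms=6/7b
3) 918.367ms=12/7b +459.184ms=6/7b
4) 1377.551ms=18/7b +459.184ms=6/7b
5) 1836.735ms=24/7b +459.184ms=6/7b
6) 2295.918ms=30/7b +459.184ms=6/7b
7) 2755.102ms=36/7b +459.184ms=6/7b
8) 3214.286ms=6b +642.857ms=6/5b
9) 3857.143ms=36/5b +642.857ms=6/5b
10) 4500.0ms=42/5b +642.857ms=6/5b
11) 5142.857ms=48/5b +642.857ms=6/5b
12) 5785.714ms=54/5b +642.857ms=6/5b
13) 6428.571ms=12b +1607.143ms=3b
14) 8035.714ms=15b +535.714ms=1b
15) 8571.429ms=16b +535.714ms=1b
16) 9107.143ms=17b +535.714ms=1b
17) 9642.857ms=18b +401.786ms=3/4b
18) 10044.643ms=75/4b +401.786ms=3/4b
19) 10446.429ms=39/2b +803.571ms=3/2b
20) 11250.0ms=21b +1607.143ms=3b
Σ=24b of 24 (112bpm 6/8) — PASS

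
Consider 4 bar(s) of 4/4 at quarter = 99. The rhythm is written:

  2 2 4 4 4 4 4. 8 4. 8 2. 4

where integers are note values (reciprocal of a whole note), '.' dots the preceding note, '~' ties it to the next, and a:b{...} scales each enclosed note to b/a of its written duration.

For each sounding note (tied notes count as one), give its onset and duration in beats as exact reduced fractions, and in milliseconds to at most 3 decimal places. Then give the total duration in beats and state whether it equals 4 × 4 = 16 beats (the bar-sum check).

1) 0.0ms=0b +1212.121ms=2b
2) 1212.121ms=2b +1212.121ms=2b
3) 2424.242ms=4b +606.061ms=1b
4) 3030.303ms=5b +606.061ms=1b
5) 3636.364ms=6b +606.061ms=1b
6) 4242.424ms=7b +606.061ms=1b
7) 4848.485ms=8b +909.091ms=3/2b
8) 5757.576ms=19/2b +303.03ms=1/2b
9) 6060.606ms=10b +909.091ms=3/2b
10) 6969.697ms=23/2b +303.03ms=1/2b
11) 7272.727ms=12b +1818.182ms=3b
12) 9090.909ms=15b +606.061ms=1b
Σ=16b of 16 (99bpm 4/4) — PASS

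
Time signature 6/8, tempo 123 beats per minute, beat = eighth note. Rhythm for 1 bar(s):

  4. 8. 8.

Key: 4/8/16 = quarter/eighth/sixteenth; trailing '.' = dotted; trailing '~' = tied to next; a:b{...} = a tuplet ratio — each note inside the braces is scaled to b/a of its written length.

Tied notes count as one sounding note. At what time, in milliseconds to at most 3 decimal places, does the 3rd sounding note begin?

1. 0.0ms @ 0 + 1463.415ms (3)
2. 1463.415ms @ 3 + 731.707ms (3/2)
3. 2195.122ms @ 9/2 + 731.707ms (3/2)

note 3 onset = 9/2b = 2195.122ms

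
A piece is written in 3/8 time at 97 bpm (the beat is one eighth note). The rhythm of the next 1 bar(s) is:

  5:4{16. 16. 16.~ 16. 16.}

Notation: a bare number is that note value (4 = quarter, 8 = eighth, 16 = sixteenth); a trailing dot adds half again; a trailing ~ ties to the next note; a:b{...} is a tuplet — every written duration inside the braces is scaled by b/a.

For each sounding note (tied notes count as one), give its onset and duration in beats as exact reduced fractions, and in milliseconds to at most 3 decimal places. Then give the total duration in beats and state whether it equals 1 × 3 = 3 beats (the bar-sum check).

1) 0.0ms=0b +371.134ms=3/5b
2) 371.134ms=3/5b +371.134ms=3/5b
3) 742.268ms=6/5b +742.268ms=6/5b
4) 1484.536ms=12/5b +371.134ms=3/5b
Σ=3b of 3 (97bpm 3/8) — PASS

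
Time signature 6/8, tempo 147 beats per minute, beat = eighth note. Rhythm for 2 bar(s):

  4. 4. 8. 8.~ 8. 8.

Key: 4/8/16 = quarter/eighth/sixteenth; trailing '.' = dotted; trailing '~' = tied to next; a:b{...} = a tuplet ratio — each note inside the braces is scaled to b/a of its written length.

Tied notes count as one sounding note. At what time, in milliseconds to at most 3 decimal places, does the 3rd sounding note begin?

note 3 onset = 6b = 2448.98ms

1. 0.0ms @ 0 + 1224.49ms (3)
2. 1224.49ms @ 3 + 1224.49ms (3)
3. 2448.98ms @ 6 + 612.245ms (3/2)
4. 3061.224ms @ 15/2 + 1224.49ms (3)
5. 4285.714ms @ 21/2 + 612.245ms (3/2)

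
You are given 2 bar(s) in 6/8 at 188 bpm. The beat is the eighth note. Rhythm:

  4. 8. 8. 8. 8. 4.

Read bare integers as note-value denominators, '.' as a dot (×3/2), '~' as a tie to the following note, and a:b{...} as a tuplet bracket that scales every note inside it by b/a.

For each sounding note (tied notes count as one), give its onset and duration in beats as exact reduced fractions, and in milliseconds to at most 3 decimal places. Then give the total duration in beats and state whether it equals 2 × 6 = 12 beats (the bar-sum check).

1) 0.0ms=0b +957.447ms=3b
2) 957.447ms=3b +478.723ms=3/2b
3) 1436.17ms=9/2b +478.723ms=3/2b
4) 1914.894ms=6b +478.723ms=3/2b
5) 2393.617ms=15/2b +478.723ms=3/2b
6) 2872.34ms=9b +957.447ms=3b
Σ=12b of 12 (188bpm 6/8) — PASS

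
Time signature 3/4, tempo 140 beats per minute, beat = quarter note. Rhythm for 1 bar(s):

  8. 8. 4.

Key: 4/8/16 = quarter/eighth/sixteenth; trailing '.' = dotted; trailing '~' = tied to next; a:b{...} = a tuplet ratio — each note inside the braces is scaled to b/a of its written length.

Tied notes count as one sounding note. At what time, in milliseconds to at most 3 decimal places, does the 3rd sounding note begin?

note 3 onset = 3/2b = 642.857ms

1. 0.0ms @ 0 + 321.429ms (3/4)
2. 321.429ms @ 3/4 + 321.429ms (3/4)
3. 642.857ms @ 3/2 + 642.857ms (3/2)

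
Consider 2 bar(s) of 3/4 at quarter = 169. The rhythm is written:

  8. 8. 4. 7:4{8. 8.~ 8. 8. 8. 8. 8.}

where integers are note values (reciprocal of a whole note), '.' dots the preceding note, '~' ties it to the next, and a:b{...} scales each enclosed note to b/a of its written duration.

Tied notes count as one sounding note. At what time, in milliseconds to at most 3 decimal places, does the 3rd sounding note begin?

note 3 onset = 3/2b = 532.544ms

1. 0.0ms @ 0 + 266.272ms (3/4)
2. 266.272ms @ 3/4 + 266.272ms (3/4)
3. 532.544ms @ 3/2 + 532.544ms (3/2)
4. 1065.089ms @ 3 + 152.156ms (3/7)
5. 1217.244ms @ 24/7 + 304.311ms (6/7)
6. 1521.555ms @ 30/7 + 152.156ms (3/7)
7. 1673.711ms @ 33/7 + 152.156ms (3/7)
8. 1825.866ms @ 36/7 + 152.156ms (3/7)
9. 1978.022ms @ 39/7 + 152.156ms (3/7)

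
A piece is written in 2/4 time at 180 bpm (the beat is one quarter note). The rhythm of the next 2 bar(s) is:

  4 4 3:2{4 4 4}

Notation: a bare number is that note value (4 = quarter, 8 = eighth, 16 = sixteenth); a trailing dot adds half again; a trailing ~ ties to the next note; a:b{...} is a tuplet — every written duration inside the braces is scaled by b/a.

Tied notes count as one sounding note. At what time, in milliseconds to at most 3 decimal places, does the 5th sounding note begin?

1. 0.0ms @ 0 + 333.333ms (1)
2. 333.333ms @ 1 + 333.333ms (1)
3. 666.667ms @ 2 + 222.222ms (2/3)
4. 888.889ms @ 8/3 + 222.222ms (2/3)
5. 1111.111ms @ 10/3 + 222.222ms (2/3)

note 5 onset = 10/3b = 1111.111ms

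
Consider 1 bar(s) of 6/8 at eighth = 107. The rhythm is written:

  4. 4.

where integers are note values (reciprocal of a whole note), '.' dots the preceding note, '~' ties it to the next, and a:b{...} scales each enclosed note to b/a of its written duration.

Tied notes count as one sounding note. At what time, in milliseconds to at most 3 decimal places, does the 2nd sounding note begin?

1. 0.0ms @ 0 + 1682.243ms (3)
2. 1682.243ms @ 3 + 1682.243ms (3)

note 2 onset = 3b = 1682.243ms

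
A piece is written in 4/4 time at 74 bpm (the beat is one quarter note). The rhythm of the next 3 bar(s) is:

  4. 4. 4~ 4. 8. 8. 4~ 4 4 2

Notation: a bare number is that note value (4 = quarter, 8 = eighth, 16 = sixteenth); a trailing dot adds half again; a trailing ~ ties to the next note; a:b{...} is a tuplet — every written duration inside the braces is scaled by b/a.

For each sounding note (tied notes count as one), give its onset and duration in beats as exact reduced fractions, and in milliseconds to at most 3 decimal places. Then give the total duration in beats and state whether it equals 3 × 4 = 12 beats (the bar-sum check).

1) 0.0ms=0b +1216.216ms=3/2b
2) 1216.216ms=3/2b +1216.216ms=3/2b
3) 2432.432ms=3b +2027.027ms=5/2b
4) 4459.459ms=11/2b +608.108ms=3/4b
5) 5067.568ms=25/4b +608.108ms=3/4b
6) 5675.676ms=7b +1621.622ms=2b
7) 7297.297ms=9b +810.811ms=1b
8) 8108.108ms=10b +1621.622ms=2b
Σ=12b of 12 (74bpm 4/4) — PASS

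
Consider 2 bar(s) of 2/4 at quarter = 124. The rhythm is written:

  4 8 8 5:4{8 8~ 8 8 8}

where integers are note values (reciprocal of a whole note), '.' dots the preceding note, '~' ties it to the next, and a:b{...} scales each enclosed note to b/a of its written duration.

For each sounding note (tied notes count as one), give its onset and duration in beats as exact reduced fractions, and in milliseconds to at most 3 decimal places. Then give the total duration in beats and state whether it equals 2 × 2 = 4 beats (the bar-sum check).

1) 0.0ms=0b +483.871ms=1b
2) 483.871ms=1b +241.935ms=1/2b
3) 725.806ms=3/2b +241.935ms=1/2b
4) 967.742ms=2b +193.548ms=2/5b
5) 1161.29ms=12/5b +387.097ms=4/5b
6) 1548.387ms=16/5b +193.548ms=2/5b
7) 1741.935ms=18/5b +193.548ms=2/5b
Σ=4b of 4 (124bpm 2/4) — PASS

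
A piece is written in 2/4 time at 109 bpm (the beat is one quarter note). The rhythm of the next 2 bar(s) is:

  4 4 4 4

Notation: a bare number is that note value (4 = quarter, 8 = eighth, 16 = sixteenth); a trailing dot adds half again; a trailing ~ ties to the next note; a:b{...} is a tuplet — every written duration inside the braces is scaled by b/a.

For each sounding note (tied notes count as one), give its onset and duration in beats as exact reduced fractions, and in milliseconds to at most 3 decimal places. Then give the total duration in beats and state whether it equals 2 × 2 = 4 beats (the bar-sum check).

1) 0.0ms=0b +550.459ms=1b
2) 550.459ms=1b +550.459ms=1b
3) 1100.917ms=2b +550.459ms=1b
4) 1651.376ms=3b +550.459ms=1b
Σ=4b of 4 (109bpm 2/4) — PASS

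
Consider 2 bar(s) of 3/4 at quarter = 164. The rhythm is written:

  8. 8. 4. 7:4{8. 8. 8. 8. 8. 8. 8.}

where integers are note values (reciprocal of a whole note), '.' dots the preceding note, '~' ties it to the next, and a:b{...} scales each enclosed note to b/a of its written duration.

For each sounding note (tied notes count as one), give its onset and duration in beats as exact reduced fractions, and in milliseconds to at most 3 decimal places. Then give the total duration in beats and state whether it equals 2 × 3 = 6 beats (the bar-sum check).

1) 0.0ms=0b +274.39ms=3/4b
2) 274.39ms=3/4b +274.39ms=3/4b
3) 548.78ms=3/2b +548.78ms=3/2b
4) 1097.561ms=3b +156.794ms=3/7b
5) 1254.355ms=24/7b +156.794ms=3/7b
6) 1411.15ms=27/7b +156.794ms=3/7b
7) 1567.944ms=30/7b +156.794ms=3/7b
8) 1724.739ms=33/7b +156.794ms=3/7b
9) 1881.533ms=36/7b +156.794ms=3/7b
10) 2038.328ms=39/7b +156.794ms=3/7b
Σ=6b of 6 (164bpm 3/4) — PASS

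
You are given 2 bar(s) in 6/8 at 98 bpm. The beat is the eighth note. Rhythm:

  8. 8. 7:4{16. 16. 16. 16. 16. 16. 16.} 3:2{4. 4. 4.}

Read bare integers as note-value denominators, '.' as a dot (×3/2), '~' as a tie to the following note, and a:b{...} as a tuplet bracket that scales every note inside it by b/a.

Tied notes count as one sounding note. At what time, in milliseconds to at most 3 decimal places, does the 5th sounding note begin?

note 5 onset = 27/7b = 2361.516ms

1. 0.0ms @ 0 + 918.367ms (3/2)
2. 918.367ms @ 3/2 + 918.367ms (3/2)
3. 1836.735ms @ 3 + 262.391ms (3/7)
4. 2099.125ms @ 24/7 + 262.391ms (3/7)
5. 2361.516ms @ 27/7 + 262.391ms (3/7)
6. 2623.907ms @ 30/7 + 262.391ms (3/7)
7. 2886.297ms @ 33/7 + 262.391ms (3/7)
8. 3148.688ms @ 36/7 + 262.391ms (3/7)
9. 3411.079ms @ 39/7 + 262.391ms (3/7)
10. 3673.469ms @ 6 + 1224.49ms (2)
11. 4897.959ms @ 8 + 1224.49ms (2)
12. 6122.449ms @ 10 + 1224.49ms (2)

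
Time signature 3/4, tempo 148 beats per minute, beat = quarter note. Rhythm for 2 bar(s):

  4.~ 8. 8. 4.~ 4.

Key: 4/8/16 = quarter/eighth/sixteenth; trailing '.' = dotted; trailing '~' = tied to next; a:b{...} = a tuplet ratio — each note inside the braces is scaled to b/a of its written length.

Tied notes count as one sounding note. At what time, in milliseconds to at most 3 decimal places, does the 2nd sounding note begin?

note 2 onset = 9/4b = 912.162ms

1. 0.0ms @ 0 + 912.162ms (9/4)
2. 912.162ms @ 9/4 + 304.054ms (3/4)
3. 1216.216ms @ 3 + 1216.216ms (3)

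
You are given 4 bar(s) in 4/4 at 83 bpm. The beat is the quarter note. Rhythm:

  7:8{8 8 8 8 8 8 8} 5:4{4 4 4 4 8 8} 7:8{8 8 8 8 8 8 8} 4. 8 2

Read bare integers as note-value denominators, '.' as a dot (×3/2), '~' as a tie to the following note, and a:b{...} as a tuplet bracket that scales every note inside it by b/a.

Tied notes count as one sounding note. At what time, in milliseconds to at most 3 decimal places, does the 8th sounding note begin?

note 8 onset = 4b = 2891.566ms

1. 0.0ms @ 0 + 413.081ms (4/7)
2. 413.081ms @ 4/7 + 413.081ms (4/7)
3. 826.162ms @ 8/7 + 413.081ms (4/7)
4. 1239.243ms @ 12/7 + 413.081ms (4/7)
5. 1652.324ms @ 16/7 + 413.081ms (4/7)
6. 2065.404ms @ 20/7 + 413.081ms (4/7)
7. 2478.485ms @ 24/7 + 413.081ms (4/7)
8. 2891.566ms @ 4 + 578.313ms (4/5)
9. 3469.88ms @ 24/5 + 578.313ms (4/5)
10. 4048.193ms @ 28/5 + 578.313ms (4/5)
11. 4626.506ms @ 32/5 + 578.313ms (4/5)
12. 5204.819ms @ 36/5 + 289.157ms (2/5)
13. 5493.976ms @ 38/5 + 289.157ms (2/5)
14. 5783.133ms @ 8 + 413.081ms (4/7)
15. 6196.213ms @ 60/7 + 413.081ms (4/7)
16. 6609.294ms @ 64/7 + 413.081ms (4/7)
17. 7022.375ms @ 68/7 + 413.081ms (4/7)
18. 7435.456ms @ 72/7 + 413.081ms (4/7)
19. 7848.537ms @ 76/7 + 413.081ms (4/7)
20. 8261.618ms @ 80/7 + 413.081ms (4/7)
21. 8674.699ms @ 12 + 1084.337ms (3/2)
22. 9759.036ms @ 27/2 + 361.446ms (1/2)
23. 10120.482ms @ 14 + 1445.783ms (2)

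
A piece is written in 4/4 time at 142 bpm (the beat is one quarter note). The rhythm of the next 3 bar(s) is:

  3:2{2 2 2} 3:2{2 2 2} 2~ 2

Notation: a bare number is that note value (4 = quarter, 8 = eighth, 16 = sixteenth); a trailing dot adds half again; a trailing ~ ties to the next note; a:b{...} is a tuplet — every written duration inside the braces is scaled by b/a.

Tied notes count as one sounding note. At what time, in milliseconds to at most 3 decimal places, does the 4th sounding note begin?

note 4 onset = 4b = 1690.141ms

1. 0.0ms @ 0 + 563.38ms (4/3)
2. 563.38ms @ 4/3 + 563.38ms (4/3)
3. 1126.761ms @ 8/3 + 563.38ms (4/3)
4. 1690.141ms @ 4 + 563.38ms (4/3)
5. 2253.521ms @ 16/3 + 563.38ms (4/3)
6. 2816.901ms @ 20/3 + 563.38ms (4/3)
7. 3380.282ms @ 8 + 1690.141ms (4)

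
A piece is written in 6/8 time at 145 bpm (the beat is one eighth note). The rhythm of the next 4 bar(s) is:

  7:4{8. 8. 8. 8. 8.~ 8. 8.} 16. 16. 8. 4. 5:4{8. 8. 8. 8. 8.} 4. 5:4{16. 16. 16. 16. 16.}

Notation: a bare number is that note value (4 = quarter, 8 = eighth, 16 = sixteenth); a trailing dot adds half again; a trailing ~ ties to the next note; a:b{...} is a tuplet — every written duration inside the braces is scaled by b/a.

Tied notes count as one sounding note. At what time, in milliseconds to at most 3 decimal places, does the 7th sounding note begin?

note 7 onset = 6b = 2482.759ms

1. 0.0ms @ 0 + 354.68ms (6/7)
2. 354.68ms @ 6/7 + 354.68ms (6/7)
3. 709.36ms @ 12/7 + 354.68ms (6/7)
4. 1064.039ms @ 18/7 + 354.68ms (6/7)
5. 1418.719ms @ 24/7 + 709.36ms (12/7)
6. 2128.079ms @ 36/7 + 354.68ms (6/7)
7. 2482.759ms @ 6 + 310.345ms (3/4)
8. 2793.103ms @ 27/4 + 310.345ms (3/4)
9. 3103.448ms @ 15/2 + 620.69ms (3/2)
10. 3724.138ms @ 9 + 1241.379ms (3)
11. 4965.517ms @ 12 + 496.552ms (6/5)
12. 5462.069ms @ 66/5 + 496.552ms (6/5)
13. 5958.621ms @ 72/5 + 496.552ms (6/5)
14. 6455.172ms @ 78/5 + 496.552ms (6/5)
15. 6951.724ms @ 84/5 + 496.552ms (6/5)
16. 7448.276ms @ 18 + 1241.379ms (3)
17. 8689.655ms @ 21 + 248.276ms (3/5)
18. 8937.931ms @ 108/5 + 248.276ms (3/5)
19. 9186.207ms @ 111/5 + 248.276ms (3/5)
20. 9434.483ms @ 114/5 + 248.276ms (3/5)
21. 9682.759ms @ 117/5 + 248.276ms (3/5)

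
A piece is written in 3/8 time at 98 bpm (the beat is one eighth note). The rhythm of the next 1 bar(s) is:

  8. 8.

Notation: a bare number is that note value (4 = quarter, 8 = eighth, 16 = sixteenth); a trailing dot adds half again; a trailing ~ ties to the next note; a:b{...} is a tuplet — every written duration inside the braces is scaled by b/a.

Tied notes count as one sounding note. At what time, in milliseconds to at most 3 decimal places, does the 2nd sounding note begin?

1. 0.0ms @ 0 + 918.367ms (3/2)
2. 918.367ms @ 3/2 + 918.367ms (3/2)

note 2 onset = 3/2b = 918.367ms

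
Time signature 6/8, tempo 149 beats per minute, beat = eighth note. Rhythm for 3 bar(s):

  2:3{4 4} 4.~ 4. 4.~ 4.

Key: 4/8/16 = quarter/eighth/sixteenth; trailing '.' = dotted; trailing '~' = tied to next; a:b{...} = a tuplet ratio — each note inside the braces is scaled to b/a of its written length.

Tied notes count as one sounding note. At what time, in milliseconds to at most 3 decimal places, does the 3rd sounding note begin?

note 3 onset = 6b = 2416.107ms

1. 0.0ms @ 0 + 1208.054ms (3)
2. 1208.054ms @ 3 + 1208.054ms (3)
3. 2416.107ms @ 6 + 2416.107ms (6)
4. 4832.215ms @ 12 + 2416.107ms (6)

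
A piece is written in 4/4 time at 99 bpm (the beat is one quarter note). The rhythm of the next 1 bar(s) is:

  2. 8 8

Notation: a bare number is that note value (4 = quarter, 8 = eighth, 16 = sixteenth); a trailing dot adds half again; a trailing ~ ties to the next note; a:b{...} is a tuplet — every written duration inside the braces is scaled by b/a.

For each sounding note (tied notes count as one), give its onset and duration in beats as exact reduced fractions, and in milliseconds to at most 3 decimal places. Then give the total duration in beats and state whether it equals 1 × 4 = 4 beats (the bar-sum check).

1) 0.0ms=0b +1818.182ms=3b
2) 1818.182ms=3b +303.03ms=1/2b
3) 2121.212ms=7/2b +303.03ms=1/2b
Σ=4b of 4 (99bpm 4/4) — PASS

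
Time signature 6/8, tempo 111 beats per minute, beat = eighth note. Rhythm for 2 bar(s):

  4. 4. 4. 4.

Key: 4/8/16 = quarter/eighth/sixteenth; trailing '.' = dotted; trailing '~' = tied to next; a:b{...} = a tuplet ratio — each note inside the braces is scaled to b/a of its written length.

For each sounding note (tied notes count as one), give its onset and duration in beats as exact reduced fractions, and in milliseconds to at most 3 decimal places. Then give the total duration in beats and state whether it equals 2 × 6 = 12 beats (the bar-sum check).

1) 0.0ms=0b +1621.622ms=3b
2) 1621.622ms=3b +1621.622ms=3b
3) 3243.243ms=6b +1621.622ms=3b
4) 4864.865ms=9b +1621.622ms=3b
Σ=12b of 12 (111bpm 6/8) — PASS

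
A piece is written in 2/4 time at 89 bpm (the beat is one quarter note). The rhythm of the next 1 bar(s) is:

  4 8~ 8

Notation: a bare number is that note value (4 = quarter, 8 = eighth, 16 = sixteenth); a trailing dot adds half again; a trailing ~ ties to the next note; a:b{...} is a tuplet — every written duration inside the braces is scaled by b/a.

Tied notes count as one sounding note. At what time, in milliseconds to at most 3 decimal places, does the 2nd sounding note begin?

note 2 onset = 1b = 674.157ms

1. 0.0ms @ 0 + 674.157ms (1)
2. 674.157ms @ 1 + 674.157ms (1)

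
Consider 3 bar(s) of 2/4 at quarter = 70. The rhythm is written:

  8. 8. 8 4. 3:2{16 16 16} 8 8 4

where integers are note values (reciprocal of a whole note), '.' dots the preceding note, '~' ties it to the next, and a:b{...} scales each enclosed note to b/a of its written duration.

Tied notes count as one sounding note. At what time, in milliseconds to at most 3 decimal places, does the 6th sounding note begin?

1. 0.0ms @ 0 + 642.857ms (3/4)
2. 642.857ms @ 3/4 + 642.857ms (3/4)
3. 1285.714ms @ 3/2 + 428.571ms (1/2)
4. 1714.286ms @ 2 + 1285.714ms (3/2)
5. 3000.0ms @ 7/2 + 142.857ms (1/6)
6. 3142.857ms @ 11/3 + 142.857ms (1/6)
7. 3285.714ms @ 23/6 + 142.857ms (1/6)
8. 3428.571ms @ 4 + 428.571ms (1/2)
9. 3857.143ms @ 9/2 + 428.571ms (1/2)
10. 4285.714ms @ 5 + 857.143ms (1)

note 6 onset = 11/3b = 3142.857ms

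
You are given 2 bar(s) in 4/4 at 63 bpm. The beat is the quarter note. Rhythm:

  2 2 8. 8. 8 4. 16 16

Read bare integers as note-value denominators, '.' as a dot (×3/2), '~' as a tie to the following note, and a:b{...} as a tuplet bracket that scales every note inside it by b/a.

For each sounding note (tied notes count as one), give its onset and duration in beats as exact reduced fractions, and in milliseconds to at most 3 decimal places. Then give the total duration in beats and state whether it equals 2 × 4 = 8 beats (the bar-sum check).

1) 0.0ms=0b +1904.762ms=2b
2) 1904.762ms=2b +1904.762ms=2b
3) 3809.524ms=4b +714.286ms=3/4b
4) 4523.81ms=19/4b +714.286ms=3/4b
5) 5238.095ms=11/2b +476.19ms=1/2b
6) 5714.286ms=6b +1428.571ms=3/2b
7) 7142.857ms=15/2b +238.095ms=1/4b
8) 7380.952ms=31/4b +238.095ms=1/4b
Σ=8b of 8 (63bpm 4/4) — PASS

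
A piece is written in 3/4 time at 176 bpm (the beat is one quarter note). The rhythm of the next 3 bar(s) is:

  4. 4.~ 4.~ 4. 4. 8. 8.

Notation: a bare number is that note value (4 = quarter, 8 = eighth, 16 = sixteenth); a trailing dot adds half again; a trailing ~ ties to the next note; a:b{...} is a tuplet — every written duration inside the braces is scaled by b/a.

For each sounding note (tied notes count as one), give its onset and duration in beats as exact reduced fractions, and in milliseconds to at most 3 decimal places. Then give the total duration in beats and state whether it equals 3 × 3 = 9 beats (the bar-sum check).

1) 0.0ms=0b +511.364ms=3/2b
2) 511.364ms=3/2b +1534.091ms=9/2b
3) 2045.455ms=6b +511.364ms=3/2b
4) 2556.818ms=15/2b +255.682ms=3/4b
5) 2812.5ms=33/4b +255.682ms=3/4b
Σ=9b of 9 (176bpm 3/4) — PASS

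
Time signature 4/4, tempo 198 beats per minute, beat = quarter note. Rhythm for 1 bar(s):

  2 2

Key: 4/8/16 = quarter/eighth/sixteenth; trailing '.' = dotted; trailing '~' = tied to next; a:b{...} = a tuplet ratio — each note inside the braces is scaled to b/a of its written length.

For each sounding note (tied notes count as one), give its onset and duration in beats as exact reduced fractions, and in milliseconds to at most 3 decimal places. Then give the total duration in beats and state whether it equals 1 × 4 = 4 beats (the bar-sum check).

1) 0.0ms=0b +606.061ms=2b
2) 606.061ms=2b +606.061ms=2b
Σ=4b of 4 (198bpm 4/4) — PASS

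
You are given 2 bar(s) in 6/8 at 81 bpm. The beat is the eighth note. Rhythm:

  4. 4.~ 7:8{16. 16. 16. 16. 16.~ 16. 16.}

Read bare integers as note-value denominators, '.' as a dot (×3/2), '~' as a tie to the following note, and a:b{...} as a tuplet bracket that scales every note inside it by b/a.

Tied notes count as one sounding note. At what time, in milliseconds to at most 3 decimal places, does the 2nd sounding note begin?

1. 0.0ms @ 0 + 2222.222ms (3)
2. 2222.222ms @ 3 + 2857.143ms (27/7)
3. 5079.365ms @ 48/7 + 634.921ms (6/7)
4. 5714.286ms @ 54/7 + 634.921ms (6/7)
5. 6349.206ms @ 60/7 + 634.921ms (6/7)
6. 6984.127ms @ 66/7 + 1269.841ms (12/7)
7. 8253.968ms @ 78/7 + 634.921ms (6/7)

note 2 onset = 3b = 2222.222ms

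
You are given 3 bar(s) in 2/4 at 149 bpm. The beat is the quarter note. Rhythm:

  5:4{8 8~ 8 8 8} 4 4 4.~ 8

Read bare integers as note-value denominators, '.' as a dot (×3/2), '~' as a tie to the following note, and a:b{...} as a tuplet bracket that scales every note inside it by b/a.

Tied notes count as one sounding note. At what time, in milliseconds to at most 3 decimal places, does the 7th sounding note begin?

1. 0.0ms @ 0 + 161.074ms (2/5)
2. 161.074ms @ 2/5 + 322.148ms (4/5)
3. 483.221ms @ 6/5 + 161.074ms (2/5)
4. 644.295ms @ 8/5 + 161.074ms (2/5)
5. 805.369ms @ 2 + 402.685ms (1)
6. 1208.054ms @ 3 + 402.685ms (1)
7. 1610.738ms @ 4 + 805.369ms (2)

note 7 onset = 4b = 1610.738ms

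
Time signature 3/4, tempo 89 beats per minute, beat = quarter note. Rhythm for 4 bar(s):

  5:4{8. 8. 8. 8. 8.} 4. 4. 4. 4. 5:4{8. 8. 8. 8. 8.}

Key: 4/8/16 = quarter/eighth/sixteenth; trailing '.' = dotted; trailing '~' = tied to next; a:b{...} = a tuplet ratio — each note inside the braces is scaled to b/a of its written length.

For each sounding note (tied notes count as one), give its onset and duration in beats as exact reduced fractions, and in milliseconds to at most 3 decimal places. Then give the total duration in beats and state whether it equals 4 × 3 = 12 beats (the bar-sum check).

1) 0.0ms=0b +404.494ms=3/5b
2) 404.494ms=3/5b +404.494ms=3/5b
3) 808.989ms=6/5b +404.494ms=3/5b
4) 1213.483ms=9/5b +404.494ms=3/5b
5) 1617.978ms=12/5b +404.494ms=3/5b
6) 2022.472ms=3b +1011.236ms=3/2b
7) 3033.708ms=9/2b +1011.236ms=3/2b
8) 4044.944ms=6b +1011.236ms=3/2b
9) 5056.18ms=15/2b +1011.236ms=3/2b
10) 6067.416ms=9b +404.494ms=3/5b
11) 6471.91ms=48/5b +404.494ms=3/5b
12) 6876.404ms=51/5b +404.494ms=3/5b
13) 7280.899ms=54/5b +404.494ms=3/5b
14) 7685.393ms=57/5b +404.494ms=3/5b
Σ=12b of 12 (89bpm 3/4) — PASS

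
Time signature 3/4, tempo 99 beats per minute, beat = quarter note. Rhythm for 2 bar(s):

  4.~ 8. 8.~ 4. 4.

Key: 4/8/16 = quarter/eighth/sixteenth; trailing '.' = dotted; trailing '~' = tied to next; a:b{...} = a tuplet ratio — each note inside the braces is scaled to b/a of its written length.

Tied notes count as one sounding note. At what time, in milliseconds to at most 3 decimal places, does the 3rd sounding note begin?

1. 0.0ms @ 0 + 1363.636ms (9/4)
2. 1363.636ms @ 9/4 + 1363.636ms (9/4)
3. 2727.273ms @ 9/2 + 909.091ms (3/2)

note 3 onset = 9/2b = 2727.273ms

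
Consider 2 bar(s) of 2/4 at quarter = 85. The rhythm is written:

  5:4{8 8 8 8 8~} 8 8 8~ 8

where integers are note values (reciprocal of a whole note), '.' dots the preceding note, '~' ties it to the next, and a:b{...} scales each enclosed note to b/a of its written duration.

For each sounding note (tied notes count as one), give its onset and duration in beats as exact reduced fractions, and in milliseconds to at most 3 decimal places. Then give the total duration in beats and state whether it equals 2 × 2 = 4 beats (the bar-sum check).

1) 0.0ms=0b +282.353ms=2/5b
2) 282.353ms=2/5b +282.353ms=2/5b
3) 564.706ms=4/5b +282.353ms=2/5b
4) 847.059ms=6/5b +282.353ms=2/5b
5) 1129.412ms=8/5b +635.294ms=9/10b
6) 1764.706ms=5/2b +352.941ms=1/2b
7) 2117.647ms=3b +705.882ms=1b
Σ=4b of 4 (85bpm 2/4) — PASS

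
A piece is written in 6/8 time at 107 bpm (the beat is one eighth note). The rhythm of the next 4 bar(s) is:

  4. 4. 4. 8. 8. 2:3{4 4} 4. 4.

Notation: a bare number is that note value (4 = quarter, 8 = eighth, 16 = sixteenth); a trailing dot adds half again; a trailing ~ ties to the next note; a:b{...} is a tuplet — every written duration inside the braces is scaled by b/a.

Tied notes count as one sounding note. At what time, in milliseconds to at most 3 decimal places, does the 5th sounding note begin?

note 5 onset = 21/2b = 5887.85ms

1. 0.0ms @ 0 + 1682.243ms (3)
2. 1682.243ms @ 3 + 1682.243ms (3)
3. 3364.486ms @ 6 + 1682.243ms (3)
4. 5046.729ms @ 9 + 841.121ms (3/2)
5. 5887.85ms @ 21/2 + 841.121ms (3/2)
6. 6728.972ms @ 12 + 1682.243ms (3)
7. 8411.215ms @ 15 + 1682.243ms (3)
8. 10093.458ms @ 18 + 1682.243ms (3)
9. 11775.701ms @ 21 + 1682.243ms (3)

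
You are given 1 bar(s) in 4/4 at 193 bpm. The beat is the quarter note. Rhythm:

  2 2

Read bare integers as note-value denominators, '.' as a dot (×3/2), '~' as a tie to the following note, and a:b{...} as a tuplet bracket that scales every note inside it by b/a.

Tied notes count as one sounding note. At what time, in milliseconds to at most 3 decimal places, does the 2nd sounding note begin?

note 2 onset = 2b = 621.762ms

1. 0.0ms @ 0 + 621.762ms (2)
2. 621.762ms @ 2 + 621.762ms (2)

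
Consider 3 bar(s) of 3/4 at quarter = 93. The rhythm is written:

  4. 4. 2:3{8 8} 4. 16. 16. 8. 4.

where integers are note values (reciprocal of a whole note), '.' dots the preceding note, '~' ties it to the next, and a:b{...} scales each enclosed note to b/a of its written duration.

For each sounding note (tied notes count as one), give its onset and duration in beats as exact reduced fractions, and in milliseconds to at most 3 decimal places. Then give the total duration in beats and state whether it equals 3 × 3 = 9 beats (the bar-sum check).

1) 0.0ms=0b +967.742ms=3/2b
2) 967.742ms=3/2b +967.742ms=3/2b
3) 1935.484ms=3b +483.871ms=3/4b
4) 2419.355ms=15/4b +483.871ms=3/4b
5) 2903.226ms=9/2b +967.742ms=3/2b
6) 3870.968ms=6b +241.935ms=3/8b
7) 4112.903ms=51/8b +241.935ms=3/8b
8) 4354.839ms=27/4b +483.871ms=3/4b
9) 4838.71ms=15/2b +967.742ms=3/2b
Σ=9b of 9 (93bpm 3/4) — PASS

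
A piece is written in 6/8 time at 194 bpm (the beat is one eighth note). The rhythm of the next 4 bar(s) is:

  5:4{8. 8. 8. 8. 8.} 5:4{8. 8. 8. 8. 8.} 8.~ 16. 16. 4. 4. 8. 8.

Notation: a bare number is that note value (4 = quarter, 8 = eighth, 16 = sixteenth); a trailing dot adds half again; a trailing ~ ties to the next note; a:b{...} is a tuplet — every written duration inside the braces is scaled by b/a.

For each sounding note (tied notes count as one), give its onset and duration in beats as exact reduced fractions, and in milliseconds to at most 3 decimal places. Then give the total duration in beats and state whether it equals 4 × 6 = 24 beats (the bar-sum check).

1) 0.0ms=0b +371.134ms=6/5b
2) 371.134ms=6/5b +371.134ms=6/5b
3) 742.268ms=12/5b +371.134ms=6/5b
4) 1113.402ms=18/5b +371.134ms=6/5b
5) 1484.536ms=24/5b +371.134ms=6/5b
6) 1855.67ms=6b +371.134ms=6/5b
7) 2226.804ms=36/5b +371.134ms=6/5b
8) 2597.938ms=42/5b +371.134ms=6/5b
9) 2969.072ms=48/5b +371.134ms=6/5b
10) 3340.206ms=54/5b +371.134ms=6/5b
11) 3711.34ms=12b +695.876ms=9/4b
12) 4407.216ms=57/4b +231.959ms=3/4b
13) 4639.175ms=15b +927.835ms=3b
14) 5567.01ms=18b +927.835ms=3b
15) 6494.845ms=21b +463.918ms=3/2b
16) 6958.763ms=45/2b +463.918ms=3/2b
Σ=24b of 24 (194bpm 6/8) — PASS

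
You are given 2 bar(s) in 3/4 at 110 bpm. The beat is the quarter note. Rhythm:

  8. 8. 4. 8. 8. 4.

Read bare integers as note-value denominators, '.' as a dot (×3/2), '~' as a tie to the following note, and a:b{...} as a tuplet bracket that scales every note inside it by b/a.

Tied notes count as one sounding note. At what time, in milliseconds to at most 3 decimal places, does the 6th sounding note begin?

note 6 onset = 9/2b = 2454.545ms

1. 0.0ms @ 0 + 409.091ms (3/4)
2. 409.091ms @ 3/4 + 409.091ms (3/4)
3. 818.182ms @ 3/2 + 818.182ms (3/2)
4. 1636.364ms @ 3 + 409.091ms (3/4)
5. 2045.455ms @ 15/4 + 409.091ms (3/4)
6. 2454.545ms @ 9/2 + 818.182ms (3/2)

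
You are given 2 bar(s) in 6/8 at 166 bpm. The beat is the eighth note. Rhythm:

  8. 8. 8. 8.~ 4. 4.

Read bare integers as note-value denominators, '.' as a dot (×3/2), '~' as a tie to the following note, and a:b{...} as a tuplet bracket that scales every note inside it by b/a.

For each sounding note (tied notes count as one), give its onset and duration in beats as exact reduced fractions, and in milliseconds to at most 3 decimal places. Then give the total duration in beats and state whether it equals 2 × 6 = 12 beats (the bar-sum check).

1) 0.0ms=0b +542.169ms=3/2b
2) 542.169ms=3/2b +542.169ms=3/2b
3) 1084.337ms=3b +542.169ms=3/2b
4) 1626.506ms=9/2b +1626.506ms=9/2b
5) 3253.012ms=9b +1084.337ms=3b
Σ=12b of 12 (166bpm 6/8) — PASS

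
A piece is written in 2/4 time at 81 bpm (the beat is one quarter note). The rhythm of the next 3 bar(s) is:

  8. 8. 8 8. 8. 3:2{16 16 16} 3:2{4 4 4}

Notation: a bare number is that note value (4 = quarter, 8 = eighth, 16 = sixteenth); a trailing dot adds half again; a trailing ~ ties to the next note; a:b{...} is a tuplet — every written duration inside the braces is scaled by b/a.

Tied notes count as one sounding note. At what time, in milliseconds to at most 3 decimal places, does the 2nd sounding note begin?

1. 0.0ms @ 0 + 555.556ms (3/4)
2. 555.556ms @ 3/4 + 555.556ms (3/4)
3. 1111.111ms @ 3/2 + 370.37ms (1/2)
4. 1481.481ms @ 2 + 555.556ms (3/4)
5. 2037.037ms @ 11/4 + 555.556ms (3/4)
6. 2592.593ms @ 7/2 + 123.457ms (1/6)
7. 2716.049ms @ 11/3 + 123.457ms (1/6)
8. 2839.506ms @ 23/6 + 123.457ms (1/6)
9. 2962.963ms @ 4 + 493.827ms (2/3)
10. 3456.79ms @ 14/3 + 493.827ms (2/3)
11. 3950.617ms @ 16/3 + 493.827ms (2/3)

note 2 onset = 3/4b = 555.556ms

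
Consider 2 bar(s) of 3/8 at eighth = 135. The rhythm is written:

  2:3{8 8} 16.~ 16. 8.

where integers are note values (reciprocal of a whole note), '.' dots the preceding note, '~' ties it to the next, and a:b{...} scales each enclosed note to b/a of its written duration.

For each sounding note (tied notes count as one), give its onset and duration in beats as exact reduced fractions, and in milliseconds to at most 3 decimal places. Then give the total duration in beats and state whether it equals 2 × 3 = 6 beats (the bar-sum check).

1) 0.0ms=0b +666.667ms=3/2b
2) 666.667ms=3/2b +666.667ms=3/2b
3) 1333.333ms=3b +666.667ms=3/2b
4) 2000.0ms=9/2b +666.667ms=3/2b
Σ=6b of 6 (135bpm 3/8) — PASS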